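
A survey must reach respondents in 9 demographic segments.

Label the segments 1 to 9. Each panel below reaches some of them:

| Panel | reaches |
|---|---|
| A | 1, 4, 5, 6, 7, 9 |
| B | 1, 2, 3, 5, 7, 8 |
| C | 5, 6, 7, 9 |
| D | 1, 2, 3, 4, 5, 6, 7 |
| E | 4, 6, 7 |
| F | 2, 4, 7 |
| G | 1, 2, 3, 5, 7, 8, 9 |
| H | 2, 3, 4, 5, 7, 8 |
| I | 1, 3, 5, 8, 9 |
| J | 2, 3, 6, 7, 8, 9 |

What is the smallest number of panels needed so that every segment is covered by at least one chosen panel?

2

A and G together: A ∪ G = {1, 2, 3, 4, 5, 6, 7, 8, 9} — every segment is covered.
No single panel has all 9 segments (the largest, D, has 7), so 2 is optimal.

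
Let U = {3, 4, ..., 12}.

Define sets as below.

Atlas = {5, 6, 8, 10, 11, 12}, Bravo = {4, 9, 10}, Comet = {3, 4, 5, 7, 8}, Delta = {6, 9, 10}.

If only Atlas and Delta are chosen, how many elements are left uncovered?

3

Union of Atlas, Delta = {5, 6, 8, 9, 10, 11, 12}.
Not covered: 3, 4, 7 — 3 elements.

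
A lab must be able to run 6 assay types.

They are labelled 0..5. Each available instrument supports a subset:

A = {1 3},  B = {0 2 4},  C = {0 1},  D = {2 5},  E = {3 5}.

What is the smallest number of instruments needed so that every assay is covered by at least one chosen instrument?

A and B and E together: A ∪ B ∪ E = {0, 1, 2, 3, 4, 5} — every assay is covered.
Only B contains 4, so B is forced; the remaining 3 assays need at least 2 more instruments (each remaining instrument adds at most 2) — so at least 3 instruments are needed, and 3 is optimal.

3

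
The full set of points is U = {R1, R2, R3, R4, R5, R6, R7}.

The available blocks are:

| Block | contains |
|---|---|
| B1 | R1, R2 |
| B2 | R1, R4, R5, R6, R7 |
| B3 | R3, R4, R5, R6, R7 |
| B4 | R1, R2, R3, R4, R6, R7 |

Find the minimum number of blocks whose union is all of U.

B3 and B4 together: B3 ∪ B4 = {R1, R2, R3, R4, R5, R6, R7} — every point is covered.
No single block has all 7 points (the largest, B4, has 6), so 2 is optimal.

2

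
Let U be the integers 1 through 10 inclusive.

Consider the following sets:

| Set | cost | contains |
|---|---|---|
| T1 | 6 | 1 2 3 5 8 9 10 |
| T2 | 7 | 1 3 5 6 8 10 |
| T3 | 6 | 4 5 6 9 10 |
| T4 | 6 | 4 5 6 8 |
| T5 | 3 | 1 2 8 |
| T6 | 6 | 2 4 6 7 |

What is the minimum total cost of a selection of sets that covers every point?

T1, T6 together cover every point (T1 ∪ T6 = {1, 2, 3, 4, 5, 6, 7, 8, 9, 10}); total cost 6 + 6 = 12.
No covering selection has total cost below 12.

12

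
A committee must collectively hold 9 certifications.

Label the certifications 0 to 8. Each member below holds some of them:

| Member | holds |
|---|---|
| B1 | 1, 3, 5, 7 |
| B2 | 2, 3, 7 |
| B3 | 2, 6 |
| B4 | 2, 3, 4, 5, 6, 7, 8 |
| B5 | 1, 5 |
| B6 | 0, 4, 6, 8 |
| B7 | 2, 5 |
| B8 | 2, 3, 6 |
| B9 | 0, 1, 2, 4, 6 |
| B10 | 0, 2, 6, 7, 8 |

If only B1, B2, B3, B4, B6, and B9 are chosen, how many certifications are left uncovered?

Union of B1, B2, B3, B4, B6, B9 = {0, 1, 2, 3, 4, 5, 6, 7, 8} — that's every certification, so 0 are uncovered.

0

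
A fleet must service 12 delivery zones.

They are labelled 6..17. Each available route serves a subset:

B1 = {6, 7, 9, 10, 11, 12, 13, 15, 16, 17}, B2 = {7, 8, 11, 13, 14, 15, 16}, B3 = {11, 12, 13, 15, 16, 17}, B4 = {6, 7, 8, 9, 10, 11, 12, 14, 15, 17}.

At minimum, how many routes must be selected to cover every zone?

2

B1 and B2 together: B1 ∪ B2 = {6, 7, 8, 9, 10, 11, 12, 13, 14, 15, 16, 17} — every zone is covered.
No single route has all 12 zones (the largest, B1, has 10), so 2 is optimal.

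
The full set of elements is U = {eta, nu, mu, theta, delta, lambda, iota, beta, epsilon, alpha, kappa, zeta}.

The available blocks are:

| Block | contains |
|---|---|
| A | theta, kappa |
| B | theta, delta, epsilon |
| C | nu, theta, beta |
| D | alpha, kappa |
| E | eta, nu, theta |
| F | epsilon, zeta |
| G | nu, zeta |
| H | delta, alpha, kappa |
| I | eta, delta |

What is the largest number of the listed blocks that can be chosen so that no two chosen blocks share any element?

4

C, D, F, I are pairwise disjoint (C={nu,theta,beta}; D={alpha,kappa}; F={epsilon,zeta}; I={eta,delta}).
Every remaining block overlaps one of these, and no 5 of the listed blocks are pairwise disjoint, so 4 is the maximum.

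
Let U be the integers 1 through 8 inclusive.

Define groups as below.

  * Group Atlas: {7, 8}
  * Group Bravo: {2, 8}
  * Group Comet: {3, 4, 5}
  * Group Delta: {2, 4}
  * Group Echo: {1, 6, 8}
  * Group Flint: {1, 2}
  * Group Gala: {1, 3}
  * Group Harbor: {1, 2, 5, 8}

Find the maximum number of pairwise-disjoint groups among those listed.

3

Atlas, Comet, Flint are pairwise disjoint (Atlas={7,8}; Comet={3,4,5}; Flint={1,2}).
Every remaining group overlaps one of these, and no 4 of the listed groups are pairwise disjoint, so 3 is the maximum.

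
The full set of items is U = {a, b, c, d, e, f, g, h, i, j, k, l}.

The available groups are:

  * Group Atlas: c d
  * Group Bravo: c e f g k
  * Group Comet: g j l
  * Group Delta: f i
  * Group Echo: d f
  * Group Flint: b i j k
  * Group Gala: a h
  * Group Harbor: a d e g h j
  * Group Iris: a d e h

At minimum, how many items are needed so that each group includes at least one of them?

T = {a, d, f, j} meets every group (each contains at least one member of T), and |T| = 4.
The groups Atlas, Comet, Delta, Gala are pairwise disjoint, so any hitting set needs a separate item for each — at least 4. Hence 4 is optimal.

4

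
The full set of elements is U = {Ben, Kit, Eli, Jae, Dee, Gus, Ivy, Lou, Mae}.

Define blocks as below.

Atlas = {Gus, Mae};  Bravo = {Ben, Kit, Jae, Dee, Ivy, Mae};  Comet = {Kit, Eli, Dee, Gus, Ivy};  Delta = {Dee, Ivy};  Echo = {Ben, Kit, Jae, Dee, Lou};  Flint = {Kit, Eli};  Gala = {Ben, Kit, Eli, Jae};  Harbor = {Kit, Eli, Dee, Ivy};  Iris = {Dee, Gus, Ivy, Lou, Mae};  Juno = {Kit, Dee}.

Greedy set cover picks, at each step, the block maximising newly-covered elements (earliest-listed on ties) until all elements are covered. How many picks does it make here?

3

Greedy: pick Bravo (covers 6 new) → pick Comet (covers 2 new) → pick Echo (covers 1 new). Total picks: 3.
(The true minimum cover uses only 2 blocks, so greedy is not optimal here.)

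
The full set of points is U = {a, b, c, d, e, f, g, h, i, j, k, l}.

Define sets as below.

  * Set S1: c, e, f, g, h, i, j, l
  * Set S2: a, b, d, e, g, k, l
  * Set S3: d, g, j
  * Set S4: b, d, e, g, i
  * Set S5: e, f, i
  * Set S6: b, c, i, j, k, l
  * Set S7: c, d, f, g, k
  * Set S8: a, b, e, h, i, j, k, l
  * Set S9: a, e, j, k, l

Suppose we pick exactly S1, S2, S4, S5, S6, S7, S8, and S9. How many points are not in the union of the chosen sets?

Union of S1, S2, S4, S5, S6, S7, S8, S9 = {a, b, c, d, e, f, g, h, i, j, k, l} — that's every point, so 0 are uncovered.

0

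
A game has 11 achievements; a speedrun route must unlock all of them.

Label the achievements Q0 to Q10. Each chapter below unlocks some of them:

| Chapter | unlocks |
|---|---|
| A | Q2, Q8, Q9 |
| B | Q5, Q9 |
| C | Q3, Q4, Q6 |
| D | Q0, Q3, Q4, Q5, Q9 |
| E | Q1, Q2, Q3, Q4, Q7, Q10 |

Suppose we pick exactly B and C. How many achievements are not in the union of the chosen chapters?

Union of B, C = {Q3, Q4, Q5, Q6, Q9}.
Not covered: Q0, Q1, Q2, Q7, Q8, Q10 — 6 achievements.

6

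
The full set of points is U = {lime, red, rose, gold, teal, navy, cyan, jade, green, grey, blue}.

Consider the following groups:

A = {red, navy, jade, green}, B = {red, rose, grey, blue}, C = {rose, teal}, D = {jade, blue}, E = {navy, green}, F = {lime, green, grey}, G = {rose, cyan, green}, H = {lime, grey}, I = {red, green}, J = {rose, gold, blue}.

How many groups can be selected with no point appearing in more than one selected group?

4

C, D, E, H are pairwise disjoint (C={rose,teal}; D={jade,blue}; E={navy,green}; H={lime,grey}).
Every remaining group overlaps one of these, and no 5 of the listed groups are pairwise disjoint, so 4 is the maximum.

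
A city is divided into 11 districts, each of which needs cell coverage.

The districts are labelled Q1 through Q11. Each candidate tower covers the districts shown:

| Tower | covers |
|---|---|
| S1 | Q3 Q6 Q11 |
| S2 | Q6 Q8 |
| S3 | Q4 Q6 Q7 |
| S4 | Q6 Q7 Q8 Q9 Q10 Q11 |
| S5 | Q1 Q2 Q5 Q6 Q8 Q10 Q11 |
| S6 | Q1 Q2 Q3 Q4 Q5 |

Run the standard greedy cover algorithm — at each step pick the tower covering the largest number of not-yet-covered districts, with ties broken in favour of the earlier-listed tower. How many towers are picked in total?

4

Greedy: pick S5 (covers 7 new) → pick S3 (covers 2 new) → pick S1 (covers 1 new) → pick S4 (covers 1 new). Total picks: 4.
(The true minimum cover uses only 2 towers, so greedy is not optimal here.)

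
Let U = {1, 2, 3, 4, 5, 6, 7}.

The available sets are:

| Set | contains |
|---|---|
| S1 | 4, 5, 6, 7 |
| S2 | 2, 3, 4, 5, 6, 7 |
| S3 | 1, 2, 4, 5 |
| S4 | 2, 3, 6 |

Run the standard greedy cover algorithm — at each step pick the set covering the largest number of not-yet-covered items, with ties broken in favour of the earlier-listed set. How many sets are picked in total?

Greedy: pick S2 (covers 6 new) → pick S3 (covers 1 new). Total picks: 2.

2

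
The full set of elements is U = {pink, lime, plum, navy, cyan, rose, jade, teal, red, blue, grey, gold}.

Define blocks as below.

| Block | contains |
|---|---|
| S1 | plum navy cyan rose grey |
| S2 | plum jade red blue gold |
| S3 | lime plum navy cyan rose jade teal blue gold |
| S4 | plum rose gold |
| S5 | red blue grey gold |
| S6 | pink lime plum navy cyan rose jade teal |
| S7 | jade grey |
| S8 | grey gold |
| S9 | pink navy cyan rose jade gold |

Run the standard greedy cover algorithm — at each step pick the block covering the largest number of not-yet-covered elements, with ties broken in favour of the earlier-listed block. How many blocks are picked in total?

3

Greedy: pick S3 (covers 9 new) → pick S5 (covers 2 new) → pick S6 (covers 1 new). Total picks: 3.
(The true minimum cover uses only 2 blocks, so greedy is not optimal here.)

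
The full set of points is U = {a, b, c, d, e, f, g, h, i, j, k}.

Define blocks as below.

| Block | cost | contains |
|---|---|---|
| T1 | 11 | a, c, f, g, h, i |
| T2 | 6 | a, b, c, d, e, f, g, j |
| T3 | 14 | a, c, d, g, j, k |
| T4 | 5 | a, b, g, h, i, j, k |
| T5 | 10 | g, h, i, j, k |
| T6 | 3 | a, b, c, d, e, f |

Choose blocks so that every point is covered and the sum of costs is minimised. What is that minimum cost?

8

T4, T6 together cover every point (T4 ∪ T6 = {a, b, c, d, e, f, g, h, i, j, k}); total cost 5 + 3 = 8.
No covering selection has total cost below 8.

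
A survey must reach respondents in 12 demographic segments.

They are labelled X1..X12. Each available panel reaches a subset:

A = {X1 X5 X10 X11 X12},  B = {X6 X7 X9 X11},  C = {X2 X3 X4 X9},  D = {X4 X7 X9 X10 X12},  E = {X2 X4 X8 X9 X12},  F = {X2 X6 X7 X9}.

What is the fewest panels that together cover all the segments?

Take {A, B, C, E}. Their union is {X1, X2, X3, X4, X5, X6, X7, X8, X9, X10, X11, X12}, which is all 12 segments.
No 3 of the 6 panels cover everything (all 20 combinations miss at least one segment), so 4 is optimal.

4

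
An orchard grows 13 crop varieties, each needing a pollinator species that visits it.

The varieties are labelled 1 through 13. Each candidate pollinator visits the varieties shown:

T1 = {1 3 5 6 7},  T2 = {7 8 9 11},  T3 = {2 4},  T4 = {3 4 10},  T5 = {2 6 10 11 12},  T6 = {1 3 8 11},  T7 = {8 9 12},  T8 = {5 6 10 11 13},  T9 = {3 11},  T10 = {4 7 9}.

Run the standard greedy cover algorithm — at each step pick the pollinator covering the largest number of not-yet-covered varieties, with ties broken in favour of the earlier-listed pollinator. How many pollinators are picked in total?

5

Greedy: pick T1 (covers 5 new) → pick T5 (covers 4 new) → pick T2 (covers 2 new) → pick T3 (covers 1 new) → pick T8 (covers 1 new). Total picks: 5.
(The true minimum cover uses only 4 pollinators, so greedy is not optimal here.)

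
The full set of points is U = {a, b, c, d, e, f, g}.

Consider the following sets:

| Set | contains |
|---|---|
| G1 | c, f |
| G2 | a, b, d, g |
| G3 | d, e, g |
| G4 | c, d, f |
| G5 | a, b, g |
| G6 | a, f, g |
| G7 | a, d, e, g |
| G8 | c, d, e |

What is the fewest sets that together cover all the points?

3

Take {G4, G5, G7}. Their union is {a, b, c, d, e, f, g}, which is all 7 points.
No 2 of the 8 sets cover everything (all 28 combinations miss at least one point), so 3 is optimal.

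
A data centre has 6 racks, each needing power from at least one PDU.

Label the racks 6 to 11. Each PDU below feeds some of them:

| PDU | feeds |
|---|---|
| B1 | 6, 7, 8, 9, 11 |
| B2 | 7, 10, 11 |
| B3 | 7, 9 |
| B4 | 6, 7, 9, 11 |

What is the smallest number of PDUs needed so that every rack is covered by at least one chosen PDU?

Take {B1, B2}. Their union is {6, 7, 8, 9, 10, 11}, which is all 6 racks.
No single PDU has all 6 racks (the largest, B1, has 5), so 2 is optimal.

2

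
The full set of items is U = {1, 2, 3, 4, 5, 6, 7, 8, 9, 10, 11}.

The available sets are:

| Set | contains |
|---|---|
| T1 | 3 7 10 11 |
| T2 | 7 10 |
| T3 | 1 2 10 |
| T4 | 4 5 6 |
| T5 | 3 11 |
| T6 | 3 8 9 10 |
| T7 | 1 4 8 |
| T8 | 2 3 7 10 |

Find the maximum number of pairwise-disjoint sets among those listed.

3

T2, T5, T7 are pairwise disjoint (T2={7,10}; T5={3,11}; T7={1,4,8}).
Every remaining set overlaps one of these, and no 4 of the listed sets are pairwise disjoint, so 3 is the maximum.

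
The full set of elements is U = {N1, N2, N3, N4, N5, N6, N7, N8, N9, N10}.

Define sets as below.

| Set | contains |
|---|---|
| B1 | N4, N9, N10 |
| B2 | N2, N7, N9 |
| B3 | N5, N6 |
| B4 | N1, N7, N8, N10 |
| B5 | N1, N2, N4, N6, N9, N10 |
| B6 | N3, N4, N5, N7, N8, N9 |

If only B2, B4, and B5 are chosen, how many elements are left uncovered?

Union of B2, B4, B5 = {N1, N2, N4, N6, N7, N8, N9, N10}.
Not covered: N3, N5 — 2 elements.

2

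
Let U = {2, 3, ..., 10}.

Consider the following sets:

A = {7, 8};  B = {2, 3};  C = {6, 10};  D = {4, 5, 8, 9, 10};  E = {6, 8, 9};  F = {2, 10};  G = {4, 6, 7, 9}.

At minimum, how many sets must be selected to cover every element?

3

B and D and G together: B ∪ D ∪ G = {2, 3, 4, 5, 6, 7, 8, 9, 10} — every element is covered.
Only B contains 3, so B is forced; the remaining 7 elements need at least 2 more sets (each remaining set adds at most 5) — so at least 3 sets are needed, and 3 is optimal.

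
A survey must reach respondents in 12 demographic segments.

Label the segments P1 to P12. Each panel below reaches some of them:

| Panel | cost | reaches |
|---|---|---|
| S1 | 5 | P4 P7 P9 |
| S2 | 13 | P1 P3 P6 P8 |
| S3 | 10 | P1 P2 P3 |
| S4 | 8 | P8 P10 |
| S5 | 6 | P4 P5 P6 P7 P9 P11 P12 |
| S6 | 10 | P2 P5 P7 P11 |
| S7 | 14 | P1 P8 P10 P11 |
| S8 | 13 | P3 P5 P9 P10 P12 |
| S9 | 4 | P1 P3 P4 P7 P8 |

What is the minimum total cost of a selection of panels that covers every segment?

24

S3, S4, S5 together cover every segment (S3 ∪ S4 ∪ S5 = {P1, P2, P3, P4, P5, P6, P7, P8, P9, P10, P11, P12}); total cost 10 + 8 + 6 = 24.
The greedy pick S9, S5, S4, S3 costs 28; no covering selection beats 24.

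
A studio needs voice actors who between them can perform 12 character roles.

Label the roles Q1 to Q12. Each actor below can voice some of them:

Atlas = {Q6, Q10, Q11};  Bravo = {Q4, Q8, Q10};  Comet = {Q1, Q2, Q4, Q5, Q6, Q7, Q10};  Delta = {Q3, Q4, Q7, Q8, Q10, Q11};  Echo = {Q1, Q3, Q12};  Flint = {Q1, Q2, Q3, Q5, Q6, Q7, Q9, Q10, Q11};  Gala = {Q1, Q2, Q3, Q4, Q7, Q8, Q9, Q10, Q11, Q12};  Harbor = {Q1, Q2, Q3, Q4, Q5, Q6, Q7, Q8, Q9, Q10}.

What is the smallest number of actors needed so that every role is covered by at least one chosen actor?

2

Take {Comet, Gala}. Their union is {Q1, Q2, Q3, Q4, Q5, Q6, Q7, Q8, Q9, Q10, Q11, Q12}, which is all 12 roles.
No single actor has all 12 roles (the largest, Gala, has 10), so 2 is optimal.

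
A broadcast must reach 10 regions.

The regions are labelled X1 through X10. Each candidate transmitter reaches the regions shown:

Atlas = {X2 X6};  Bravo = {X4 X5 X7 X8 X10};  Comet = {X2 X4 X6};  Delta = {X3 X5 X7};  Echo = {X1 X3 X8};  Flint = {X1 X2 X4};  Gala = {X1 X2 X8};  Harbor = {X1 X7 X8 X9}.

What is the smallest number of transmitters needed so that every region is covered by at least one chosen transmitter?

4

Take {Bravo, Comet, Delta, Harbor}. Their union is {X1, X2, X3, X4, X5, X6, X7, X8, X9, X10}, which is all 10 regions.
Only Bravo contains X10, so Bravo is forced; the remaining 5 regions need at least 3 more transmitters (each remaining transmitter adds at most 2) — so at least 4 transmitters are needed, and 4 is optimal.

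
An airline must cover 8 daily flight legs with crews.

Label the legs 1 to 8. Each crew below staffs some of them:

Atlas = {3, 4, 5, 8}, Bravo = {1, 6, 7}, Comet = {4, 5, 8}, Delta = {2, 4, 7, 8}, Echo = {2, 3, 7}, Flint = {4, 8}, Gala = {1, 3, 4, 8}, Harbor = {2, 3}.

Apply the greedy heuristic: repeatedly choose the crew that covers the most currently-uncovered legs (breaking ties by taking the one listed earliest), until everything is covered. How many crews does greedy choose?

Greedy: pick Atlas (covers 4 new) → pick Bravo (covers 3 new) → pick Delta (covers 1 new). Total picks: 3.

3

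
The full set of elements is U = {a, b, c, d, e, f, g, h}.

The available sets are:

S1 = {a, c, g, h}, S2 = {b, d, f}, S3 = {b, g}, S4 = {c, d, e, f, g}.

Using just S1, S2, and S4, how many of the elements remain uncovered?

0

Union of S1, S2, S4 = {a, b, c, d, e, f, g, h} — that's every element, so 0 are uncovered.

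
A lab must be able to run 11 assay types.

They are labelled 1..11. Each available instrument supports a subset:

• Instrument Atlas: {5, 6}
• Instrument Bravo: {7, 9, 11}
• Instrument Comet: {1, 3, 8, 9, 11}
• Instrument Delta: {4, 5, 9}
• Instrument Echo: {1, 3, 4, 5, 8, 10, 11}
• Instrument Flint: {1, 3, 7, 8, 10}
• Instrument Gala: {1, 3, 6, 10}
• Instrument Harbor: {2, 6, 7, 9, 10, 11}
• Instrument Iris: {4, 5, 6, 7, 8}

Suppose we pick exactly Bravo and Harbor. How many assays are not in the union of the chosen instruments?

5

Union of Bravo, Harbor = {2, 6, 7, 9, 10, 11}.
Not covered: 1, 3, 4, 5, 8 — 5 assays.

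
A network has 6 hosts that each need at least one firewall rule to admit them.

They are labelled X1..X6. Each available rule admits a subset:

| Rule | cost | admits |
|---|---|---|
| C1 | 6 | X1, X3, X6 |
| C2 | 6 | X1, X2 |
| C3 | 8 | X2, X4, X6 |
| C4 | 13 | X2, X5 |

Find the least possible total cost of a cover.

27

C1, C3, C4 together cover every host (C1 ∪ C3 ∪ C4 = {X1, X2, X3, X4, X5, X6}); total cost 6 + 8 + 13 = 27.
No covering selection has total cost below 27.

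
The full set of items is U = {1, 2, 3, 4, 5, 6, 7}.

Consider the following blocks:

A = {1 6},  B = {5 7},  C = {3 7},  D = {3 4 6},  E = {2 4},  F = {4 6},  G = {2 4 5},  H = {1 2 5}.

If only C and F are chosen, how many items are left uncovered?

3

Union of C, F = {3, 4, 6, 7}.
Not covered: 1, 2, 5 — 3 items.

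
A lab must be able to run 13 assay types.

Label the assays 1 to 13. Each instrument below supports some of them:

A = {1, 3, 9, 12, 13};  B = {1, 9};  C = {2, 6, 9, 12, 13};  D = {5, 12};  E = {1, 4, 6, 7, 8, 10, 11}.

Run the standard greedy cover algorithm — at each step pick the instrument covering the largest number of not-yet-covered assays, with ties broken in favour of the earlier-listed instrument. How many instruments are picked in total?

Greedy: pick E (covers 7 new) → pick A (covers 4 new) → pick C (covers 1 new) → pick D (covers 1 new). Total picks: 4.

4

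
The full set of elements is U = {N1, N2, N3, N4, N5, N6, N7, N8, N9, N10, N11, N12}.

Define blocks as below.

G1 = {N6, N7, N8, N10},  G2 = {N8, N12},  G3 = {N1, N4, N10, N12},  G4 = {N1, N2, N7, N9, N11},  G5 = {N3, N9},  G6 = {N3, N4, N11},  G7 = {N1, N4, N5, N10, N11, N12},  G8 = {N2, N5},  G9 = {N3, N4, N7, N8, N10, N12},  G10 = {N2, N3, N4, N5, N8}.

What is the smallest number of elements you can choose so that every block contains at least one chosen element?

4

H = {N2, N3, N4, N8} meets every block (each contains at least one member of H), and |H| = 4.
No choice of 3 elements meets every block, so 4 is the minimum.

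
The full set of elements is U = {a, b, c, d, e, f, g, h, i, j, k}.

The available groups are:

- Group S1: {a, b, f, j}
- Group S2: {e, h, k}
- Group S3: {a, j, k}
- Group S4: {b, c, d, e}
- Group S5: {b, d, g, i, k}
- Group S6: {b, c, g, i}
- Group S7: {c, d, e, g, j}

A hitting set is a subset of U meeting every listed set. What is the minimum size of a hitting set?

T = {b, d, k} meets every group (each contains at least one member of T), and |T| = 3.
No choice of 2 elements meets every group, so 3 is the minimum.

3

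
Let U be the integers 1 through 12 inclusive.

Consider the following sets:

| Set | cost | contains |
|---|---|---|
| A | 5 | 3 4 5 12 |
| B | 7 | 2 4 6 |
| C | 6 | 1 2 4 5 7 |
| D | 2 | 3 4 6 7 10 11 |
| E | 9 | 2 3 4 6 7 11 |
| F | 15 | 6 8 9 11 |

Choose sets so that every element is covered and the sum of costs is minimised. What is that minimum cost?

A, C, D, F together cover every element (A ∪ C ∪ D ∪ F = {1, 2, 3, 4, 5, 6, 7, 8, 9, 10, 11, 12}); total cost 5 + 6 + 2 + 15 = 28.
No covering selection has total cost below 28.

28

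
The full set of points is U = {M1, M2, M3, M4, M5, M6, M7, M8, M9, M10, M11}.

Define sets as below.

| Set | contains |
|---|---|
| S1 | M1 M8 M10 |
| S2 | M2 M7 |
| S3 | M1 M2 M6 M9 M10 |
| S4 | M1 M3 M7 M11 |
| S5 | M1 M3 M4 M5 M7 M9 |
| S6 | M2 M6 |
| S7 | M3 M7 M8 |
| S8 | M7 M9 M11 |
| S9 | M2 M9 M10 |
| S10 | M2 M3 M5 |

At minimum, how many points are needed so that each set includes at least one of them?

3

The 3 points {M1, M2, M7} hit every set.
The sets S1, S6, S8 are pairwise disjoint, so any hitting set needs a separate point for each — at least 3. Hence 3 is optimal.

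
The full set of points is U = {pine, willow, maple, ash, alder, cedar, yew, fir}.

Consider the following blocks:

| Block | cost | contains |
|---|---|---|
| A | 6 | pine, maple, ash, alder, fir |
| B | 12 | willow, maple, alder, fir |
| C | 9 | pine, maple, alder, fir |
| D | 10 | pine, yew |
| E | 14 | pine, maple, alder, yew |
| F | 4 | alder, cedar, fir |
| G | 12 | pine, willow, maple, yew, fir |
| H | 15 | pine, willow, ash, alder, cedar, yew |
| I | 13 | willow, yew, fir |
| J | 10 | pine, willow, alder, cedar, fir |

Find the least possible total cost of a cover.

A, H together cover every point (A ∪ H = {pine, willow, maple, ash, alder, cedar, yew, fir}); total cost 6 + 15 = 21.
The greedy pick A, F, G costs 22; no covering selection beats 21.

21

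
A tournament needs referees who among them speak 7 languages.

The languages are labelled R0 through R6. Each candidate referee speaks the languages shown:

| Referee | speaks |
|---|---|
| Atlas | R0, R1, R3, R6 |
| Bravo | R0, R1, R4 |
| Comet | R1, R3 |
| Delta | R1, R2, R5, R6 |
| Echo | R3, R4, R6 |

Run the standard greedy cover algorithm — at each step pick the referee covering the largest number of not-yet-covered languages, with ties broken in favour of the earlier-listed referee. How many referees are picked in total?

3

Greedy: pick Atlas (covers 4 new) → pick Delta (covers 2 new) → pick Bravo (covers 1 new). Total picks: 3.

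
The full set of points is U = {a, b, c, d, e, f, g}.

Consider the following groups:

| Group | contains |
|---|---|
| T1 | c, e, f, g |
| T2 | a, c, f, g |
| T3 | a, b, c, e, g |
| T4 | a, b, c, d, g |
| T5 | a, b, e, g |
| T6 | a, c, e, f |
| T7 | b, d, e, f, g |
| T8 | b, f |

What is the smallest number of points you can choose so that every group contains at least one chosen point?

The 2 points {a, f} hit every group.
No single point lies in every group, so at least 2 are needed and 2 is optimal.

2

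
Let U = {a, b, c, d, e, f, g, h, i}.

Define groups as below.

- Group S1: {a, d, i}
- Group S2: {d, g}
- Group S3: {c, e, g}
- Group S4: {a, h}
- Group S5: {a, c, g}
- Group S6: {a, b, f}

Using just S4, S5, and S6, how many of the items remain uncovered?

Union of S4, S5, S6 = {a, b, c, f, g, h}.
Not covered: d, e, i — 3 items.

3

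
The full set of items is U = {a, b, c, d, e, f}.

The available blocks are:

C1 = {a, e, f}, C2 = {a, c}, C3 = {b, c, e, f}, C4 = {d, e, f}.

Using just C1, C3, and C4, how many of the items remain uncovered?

Union of C1, C3, C4 = {a, b, c, d, e, f} — that's every item, so 0 are uncovered.

0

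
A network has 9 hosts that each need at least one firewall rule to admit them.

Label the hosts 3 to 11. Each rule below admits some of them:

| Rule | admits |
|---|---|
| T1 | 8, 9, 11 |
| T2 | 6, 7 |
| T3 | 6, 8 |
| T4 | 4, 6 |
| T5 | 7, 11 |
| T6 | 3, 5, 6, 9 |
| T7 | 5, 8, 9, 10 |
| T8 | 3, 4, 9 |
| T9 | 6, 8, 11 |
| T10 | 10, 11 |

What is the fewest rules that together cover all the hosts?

Take {T2, T7, T8, T9}. Their union is {3, 4, 5, 6, 7, 8, 9, 10, 11}, which is all 9 hosts.
No 3 of the 10 rules cover everything (all 120 combinations miss at least one host), so 4 is optimal.

4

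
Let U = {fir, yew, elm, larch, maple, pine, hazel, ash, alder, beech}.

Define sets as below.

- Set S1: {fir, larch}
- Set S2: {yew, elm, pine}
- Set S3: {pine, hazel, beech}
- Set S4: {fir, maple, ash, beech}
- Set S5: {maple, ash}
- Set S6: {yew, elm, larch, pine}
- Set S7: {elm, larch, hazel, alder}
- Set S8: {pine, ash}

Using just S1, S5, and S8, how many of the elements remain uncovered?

Union of S1, S5, S8 = {fir, larch, maple, pine, ash}.
Not covered: yew, elm, hazel, alder, beech — 5 elements.

5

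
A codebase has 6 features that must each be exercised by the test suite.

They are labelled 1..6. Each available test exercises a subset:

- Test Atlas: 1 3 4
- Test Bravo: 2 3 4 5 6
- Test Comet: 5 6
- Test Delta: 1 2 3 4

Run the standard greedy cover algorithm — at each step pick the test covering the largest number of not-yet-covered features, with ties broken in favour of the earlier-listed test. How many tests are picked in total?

Greedy: pick Bravo (covers 5 new) → pick Atlas (covers 1 new). Total picks: 2.

2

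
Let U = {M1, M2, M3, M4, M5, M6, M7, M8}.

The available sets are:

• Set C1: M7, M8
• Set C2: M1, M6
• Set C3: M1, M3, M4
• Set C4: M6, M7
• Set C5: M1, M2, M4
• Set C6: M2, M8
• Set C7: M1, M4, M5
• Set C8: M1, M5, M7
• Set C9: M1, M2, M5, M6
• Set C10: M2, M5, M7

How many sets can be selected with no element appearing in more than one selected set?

3

C3, C4, C6 are pairwise disjoint (C3={M1,M3,M4}; C4={M6,M7}; C6={M2,M8}).
Every remaining set overlaps one of these, and no 4 of the listed sets are pairwise disjoint, so 3 is the maximum.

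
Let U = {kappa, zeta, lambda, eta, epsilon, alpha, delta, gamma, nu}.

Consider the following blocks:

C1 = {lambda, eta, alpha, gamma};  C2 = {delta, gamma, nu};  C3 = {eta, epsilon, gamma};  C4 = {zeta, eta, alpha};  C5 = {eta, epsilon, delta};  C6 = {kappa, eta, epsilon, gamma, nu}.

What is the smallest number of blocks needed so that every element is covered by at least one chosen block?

4

Take {C1, C4, C5, C6}. Their union is {kappa, zeta, lambda, eta, epsilon, alpha, delta, gamma, nu}, which is all 9 elements.
No 3 of the 6 blocks cover everything (all 20 combinations miss at least one element), so 4 is optimal.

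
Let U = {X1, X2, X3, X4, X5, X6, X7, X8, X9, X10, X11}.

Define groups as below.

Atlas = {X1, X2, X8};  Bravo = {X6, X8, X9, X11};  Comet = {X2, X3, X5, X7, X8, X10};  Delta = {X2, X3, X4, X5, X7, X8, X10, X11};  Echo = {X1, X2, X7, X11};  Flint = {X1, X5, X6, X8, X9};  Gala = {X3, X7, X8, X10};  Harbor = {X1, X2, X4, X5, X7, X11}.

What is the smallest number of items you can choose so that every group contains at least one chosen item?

H = {X1, X8} meets every group (each contains at least one member of H), and |H| = 2.
No single item lies in every group, so at least 2 are needed and 2 is optimal.

2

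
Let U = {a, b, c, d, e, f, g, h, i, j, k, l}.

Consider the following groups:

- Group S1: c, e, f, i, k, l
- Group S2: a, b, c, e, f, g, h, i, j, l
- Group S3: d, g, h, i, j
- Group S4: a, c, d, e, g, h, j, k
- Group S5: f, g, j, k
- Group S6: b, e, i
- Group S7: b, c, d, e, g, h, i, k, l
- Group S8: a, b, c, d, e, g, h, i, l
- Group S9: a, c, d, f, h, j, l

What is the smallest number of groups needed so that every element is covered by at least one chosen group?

2

Take {S7, S9}. Their union is {a, b, c, d, e, f, g, h, i, j, k, l}, which is all 12 elements.
No single group has all 12 elements (the largest, S2, has 10), so 2 is optimal.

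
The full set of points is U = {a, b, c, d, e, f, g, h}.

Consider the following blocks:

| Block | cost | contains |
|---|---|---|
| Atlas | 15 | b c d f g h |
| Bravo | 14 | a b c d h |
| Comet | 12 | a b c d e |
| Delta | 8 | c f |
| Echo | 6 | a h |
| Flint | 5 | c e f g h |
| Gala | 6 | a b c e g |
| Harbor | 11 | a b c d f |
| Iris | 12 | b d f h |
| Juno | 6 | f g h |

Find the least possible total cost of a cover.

16

Flint, Harbor together cover every point (Flint ∪ Harbor = {a, b, c, d, e, f, g, h}); total cost 5 + 11 = 16.
The greedy pick Flint, Gala, Harbor costs 22; no covering selection beats 16.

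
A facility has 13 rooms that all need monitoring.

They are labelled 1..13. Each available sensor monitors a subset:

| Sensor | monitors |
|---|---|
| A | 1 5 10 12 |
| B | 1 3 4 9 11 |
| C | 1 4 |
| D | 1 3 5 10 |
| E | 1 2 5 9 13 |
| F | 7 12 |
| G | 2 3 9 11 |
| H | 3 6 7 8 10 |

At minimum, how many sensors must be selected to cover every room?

4

Take {A, B, E, H}. Their union is {1, 2, 3, 4, 5, 6, 7, 8, 9, 10, 11, 12, 13}, which is all 13 rooms.
No 3 of the 8 sensors cover everything (all 56 combinations miss at least one room), so 4 is optimal.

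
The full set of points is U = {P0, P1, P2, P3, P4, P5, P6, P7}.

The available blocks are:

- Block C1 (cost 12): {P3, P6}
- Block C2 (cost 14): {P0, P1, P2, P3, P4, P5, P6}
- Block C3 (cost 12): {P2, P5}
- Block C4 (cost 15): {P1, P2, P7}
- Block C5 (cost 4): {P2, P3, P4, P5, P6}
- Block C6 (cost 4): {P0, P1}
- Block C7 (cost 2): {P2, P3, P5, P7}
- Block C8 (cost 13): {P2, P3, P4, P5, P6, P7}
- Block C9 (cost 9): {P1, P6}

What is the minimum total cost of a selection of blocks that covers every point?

C5, C6, C7 together cover every point (C5 ∪ C6 ∪ C7 = {P0, P1, P2, P3, P4, P5, P6, P7}); total cost 4 + 4 + 2 = 10.
No covering selection has total cost below 10.

10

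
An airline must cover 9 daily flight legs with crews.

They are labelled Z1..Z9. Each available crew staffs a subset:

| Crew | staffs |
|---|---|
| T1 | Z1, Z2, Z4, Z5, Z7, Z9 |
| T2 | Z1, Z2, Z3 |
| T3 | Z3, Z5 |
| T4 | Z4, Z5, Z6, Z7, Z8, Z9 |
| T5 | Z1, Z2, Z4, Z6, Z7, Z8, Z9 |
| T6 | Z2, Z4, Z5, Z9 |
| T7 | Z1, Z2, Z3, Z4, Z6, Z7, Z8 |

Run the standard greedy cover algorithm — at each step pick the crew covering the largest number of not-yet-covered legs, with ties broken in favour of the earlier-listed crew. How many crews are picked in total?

Greedy: pick T5 (covers 7 new) → pick T3 (covers 2 new). Total picks: 2.

2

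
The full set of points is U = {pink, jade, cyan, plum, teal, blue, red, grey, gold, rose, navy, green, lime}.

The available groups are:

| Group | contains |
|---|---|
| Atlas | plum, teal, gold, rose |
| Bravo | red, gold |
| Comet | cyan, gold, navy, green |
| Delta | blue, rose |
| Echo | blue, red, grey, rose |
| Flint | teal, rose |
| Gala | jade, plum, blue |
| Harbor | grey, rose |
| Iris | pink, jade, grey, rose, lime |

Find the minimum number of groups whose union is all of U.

Take {Atlas, Comet, Echo, Iris}. Their union is {pink, jade, cyan, plum, teal, blue, red, grey, gold, rose, navy, green, lime}, which is all 13 points.
No 3 of the 9 groups cover everything (all 84 combinations miss at least one point), so 4 is optimal.

4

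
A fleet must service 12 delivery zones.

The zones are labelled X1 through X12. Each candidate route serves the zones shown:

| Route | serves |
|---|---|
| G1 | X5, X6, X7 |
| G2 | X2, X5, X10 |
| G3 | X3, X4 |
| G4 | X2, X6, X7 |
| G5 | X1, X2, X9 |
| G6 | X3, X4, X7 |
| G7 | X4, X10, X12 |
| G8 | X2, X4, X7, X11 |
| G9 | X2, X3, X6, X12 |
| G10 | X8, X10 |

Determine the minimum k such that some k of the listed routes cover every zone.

5

Take {G1, G5, G8, G9, G10}. Their union is {X1, X2, X3, X4, X5, X6, X7, X8, X9, X10, X11, X12}, which is all 12 zones.
No 4 of the 10 routes cover everything (all 210 combinations miss at least one zone), so 5 is optimal.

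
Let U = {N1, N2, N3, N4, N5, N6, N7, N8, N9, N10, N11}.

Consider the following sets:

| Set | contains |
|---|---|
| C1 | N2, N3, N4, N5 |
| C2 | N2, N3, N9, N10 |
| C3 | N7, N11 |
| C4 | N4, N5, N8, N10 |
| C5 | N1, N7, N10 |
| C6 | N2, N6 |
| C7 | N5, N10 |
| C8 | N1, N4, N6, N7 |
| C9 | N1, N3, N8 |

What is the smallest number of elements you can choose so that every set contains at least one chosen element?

H = {N2, N7, N8, N10} meets every set (each contains at least one member of H), and |H| = 4.
The sets C3, C6, C7, C9 are pairwise disjoint, so any hitting set needs a separate element for each — at least 4. Hence 4 is optimal.

4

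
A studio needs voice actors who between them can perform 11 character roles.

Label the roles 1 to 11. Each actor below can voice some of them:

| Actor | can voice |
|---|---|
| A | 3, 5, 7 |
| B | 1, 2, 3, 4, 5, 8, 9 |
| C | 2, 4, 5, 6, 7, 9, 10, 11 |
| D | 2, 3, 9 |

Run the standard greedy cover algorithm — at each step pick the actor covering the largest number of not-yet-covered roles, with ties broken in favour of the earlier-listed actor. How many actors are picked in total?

2

Greedy: pick C (covers 8 new) → pick B (covers 3 new). Total picks: 2.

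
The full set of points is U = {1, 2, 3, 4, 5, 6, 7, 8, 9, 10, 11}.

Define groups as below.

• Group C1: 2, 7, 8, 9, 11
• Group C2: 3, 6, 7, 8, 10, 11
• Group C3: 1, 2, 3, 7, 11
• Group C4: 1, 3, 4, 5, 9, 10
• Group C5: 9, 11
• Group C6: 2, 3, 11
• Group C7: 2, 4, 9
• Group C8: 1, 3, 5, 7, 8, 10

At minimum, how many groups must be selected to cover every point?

C2, C4, and C7 cover everything between them: the union {1, 2, 3, 4, 5, 6, 7, 8, 9, 10, 11} is all of U.
Only C2 contains 6, so C2 is forced; the remaining 5 points need at least 2 more groups (each remaining group adds at most 4) — so at least 3 groups are needed, and 3 is optimal.

3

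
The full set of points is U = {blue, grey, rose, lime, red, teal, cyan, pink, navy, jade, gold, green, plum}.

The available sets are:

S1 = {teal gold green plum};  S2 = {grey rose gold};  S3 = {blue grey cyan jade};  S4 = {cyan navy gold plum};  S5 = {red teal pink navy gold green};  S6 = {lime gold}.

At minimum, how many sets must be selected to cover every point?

5

S2 and S3 and S4 and S5 and S6 together: S2 ∪ S3 ∪ S4 ∪ S5 ∪ S6 = {blue, grey, rose, lime, red, teal, cyan, pink, navy, jade, gold, green, plum} — every point is covered.
No 4 of the 6 sets cover everything (all 15 combinations miss at least one point), so 5 is optimal.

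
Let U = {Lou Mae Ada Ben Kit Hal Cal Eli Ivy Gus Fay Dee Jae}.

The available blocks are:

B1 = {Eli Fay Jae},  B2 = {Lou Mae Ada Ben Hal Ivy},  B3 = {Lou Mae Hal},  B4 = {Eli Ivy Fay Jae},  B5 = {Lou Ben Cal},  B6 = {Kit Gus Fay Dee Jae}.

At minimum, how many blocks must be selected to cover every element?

4

B1, B2, B5, and B6 cover everything between them: the union {Lou, Mae, Ada, Ben, Kit, Hal, Cal, Eli, Ivy, Gus, Fay, Dee, Jae} is all of U.
No 3 of the 6 blocks cover everything (all 20 combinations miss at least one element), so 4 is optimal.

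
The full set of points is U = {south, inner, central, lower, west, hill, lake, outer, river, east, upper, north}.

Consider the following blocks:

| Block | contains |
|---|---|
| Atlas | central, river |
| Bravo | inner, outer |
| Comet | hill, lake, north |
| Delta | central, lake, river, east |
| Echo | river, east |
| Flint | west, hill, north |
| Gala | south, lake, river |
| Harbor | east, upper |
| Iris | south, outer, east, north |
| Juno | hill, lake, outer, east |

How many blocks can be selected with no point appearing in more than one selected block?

4

Bravo, Flint, Gala, Harbor are pairwise disjoint (Bravo={inner,outer}; Flint={west,hill,north}; Gala={south,lake,river}; Harbor={east,upper}).
Every remaining block overlaps one of these, and no 5 of the listed blocks are pairwise disjoint, so 4 is the maximum.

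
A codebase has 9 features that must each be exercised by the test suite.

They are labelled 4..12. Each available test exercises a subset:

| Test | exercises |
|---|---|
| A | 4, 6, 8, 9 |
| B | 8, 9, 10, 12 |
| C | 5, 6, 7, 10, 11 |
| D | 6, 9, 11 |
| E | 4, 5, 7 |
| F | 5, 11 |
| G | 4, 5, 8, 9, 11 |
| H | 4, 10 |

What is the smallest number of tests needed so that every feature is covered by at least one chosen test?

3

A and B and C together: A ∪ B ∪ C = {4, 5, 6, 7, 8, 9, 10, 11, 12} — every feature is covered.
Only B contains 12, so B is forced; the remaining 5 features need at least 2 more tests (each remaining test adds at most 4) — so at least 3 tests are needed, and 3 is optimal.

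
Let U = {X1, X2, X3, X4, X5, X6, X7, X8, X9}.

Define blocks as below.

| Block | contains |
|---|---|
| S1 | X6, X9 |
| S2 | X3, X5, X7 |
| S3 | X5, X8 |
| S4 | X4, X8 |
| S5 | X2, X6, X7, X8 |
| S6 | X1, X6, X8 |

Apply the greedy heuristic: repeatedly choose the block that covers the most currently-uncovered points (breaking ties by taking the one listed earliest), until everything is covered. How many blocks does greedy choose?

Greedy: pick S5 (covers 4 new) → pick S2 (covers 2 new) → pick S1 (covers 1 new) → pick S4 (covers 1 new) → pick S6 (covers 1 new). Total picks: 5.

5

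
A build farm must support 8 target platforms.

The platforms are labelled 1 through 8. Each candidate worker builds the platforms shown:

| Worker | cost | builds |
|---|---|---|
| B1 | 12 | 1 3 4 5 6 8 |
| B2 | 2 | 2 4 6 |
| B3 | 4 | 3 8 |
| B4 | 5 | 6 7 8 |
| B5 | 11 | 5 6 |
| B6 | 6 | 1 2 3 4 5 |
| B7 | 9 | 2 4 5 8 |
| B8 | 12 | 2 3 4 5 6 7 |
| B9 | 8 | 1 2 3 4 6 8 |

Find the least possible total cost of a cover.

11

B4, B6 together cover every platform (B4 ∪ B6 = {1, 2, 3, 4, 5, 6, 7, 8}); total cost 5 + 6 = 11.
The greedy pick B2, B3, B6, B4 costs 17; no covering selection beats 11.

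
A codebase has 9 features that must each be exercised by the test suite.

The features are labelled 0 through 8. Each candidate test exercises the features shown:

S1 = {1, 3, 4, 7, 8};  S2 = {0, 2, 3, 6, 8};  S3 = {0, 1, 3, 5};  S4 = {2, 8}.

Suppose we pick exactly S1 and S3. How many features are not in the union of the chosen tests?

Union of S1, S3 = {0, 1, 3, 4, 5, 7, 8}.
Not covered: 2, 6 — 2 features.

2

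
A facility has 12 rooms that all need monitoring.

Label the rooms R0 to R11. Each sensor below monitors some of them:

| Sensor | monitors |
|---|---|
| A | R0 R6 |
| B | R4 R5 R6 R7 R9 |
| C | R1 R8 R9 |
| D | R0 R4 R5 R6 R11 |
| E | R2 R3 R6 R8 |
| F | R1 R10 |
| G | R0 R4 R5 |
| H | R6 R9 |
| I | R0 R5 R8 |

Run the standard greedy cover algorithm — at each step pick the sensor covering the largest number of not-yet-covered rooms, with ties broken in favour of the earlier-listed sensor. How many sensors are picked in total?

Greedy: pick B (covers 5 new) → pick E (covers 3 new) → pick D (covers 2 new) → pick F (covers 2 new). Total picks: 4.

4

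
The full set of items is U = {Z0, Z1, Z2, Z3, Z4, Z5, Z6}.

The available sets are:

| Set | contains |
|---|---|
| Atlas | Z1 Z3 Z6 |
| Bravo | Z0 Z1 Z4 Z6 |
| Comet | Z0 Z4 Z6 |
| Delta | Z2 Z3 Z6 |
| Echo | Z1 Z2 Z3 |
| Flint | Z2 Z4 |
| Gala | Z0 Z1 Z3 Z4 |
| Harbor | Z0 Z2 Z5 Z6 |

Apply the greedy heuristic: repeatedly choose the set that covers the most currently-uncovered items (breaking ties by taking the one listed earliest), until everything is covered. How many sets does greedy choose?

Greedy: pick Bravo (covers 4 new) → pick Delta (covers 2 new) → pick Harbor (covers 1 new). Total picks: 3.
(The true minimum cover uses only 2 sets, so greedy is not optimal here.)

3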